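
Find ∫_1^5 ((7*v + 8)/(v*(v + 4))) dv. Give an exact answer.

-3*log(5) + 10*log(3)

Factor the denominator: v**2 + 4*v = (v + 4)v.
Partial fractions: (7*v + 8)/(v*(v + 4)) = 5/(v + 4) + 2/v.
An antiderivative is F(v) = 2*log(v) + 5*log(v + 4).
Then F(5) - F(1) = (2*log(5) + 10*log(3)) - (5*log(5)) = -3*log(5) + 10*log(3).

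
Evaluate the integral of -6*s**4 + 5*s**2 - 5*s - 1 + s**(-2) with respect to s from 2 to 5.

-17859/5

By the power rule, an antiderivative is F(s) = -6*s**5/5 + 5*s**3/3 - 5*s**2/2 - s - 1/s.
Then F(5) - F(2) = (-108281/30) - (-1127/30) = -17859/5.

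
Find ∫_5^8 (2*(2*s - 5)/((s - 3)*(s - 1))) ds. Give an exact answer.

-7*log(2) + log(5) + 3*log(7)

Factor the denominator: s**2 - 4*s + 3 = (s - 1)(s - 3).
Partial fractions: 2*(2*s - 5)/((s - 3)*(s - 1)) = 3/(s - 1) + 1/(s - 3).
An antiderivative is F(s) = log(s - 3) + 3*log(s - 1).
Then F(8) - F(5) = (log(5) + 3*log(7)) - (7*log(2)) = -7*log(2) + log(5) + 3*log(7).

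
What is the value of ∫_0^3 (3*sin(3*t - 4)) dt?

cos(4) - cos(5)

Let u = 3*t - 4, so du = 3 dt. When t = 0, u = -4; when t = 3, u = 5.
The integral becomes ∫ sin(u) du from -4 to 5, with antiderivative -cos(u).
Back in t: F(t) = -cos(3*t - 4).
Then F(3) - F(0) = (-cos(5)) - (-cos(4)) = cos(4) - cos(5).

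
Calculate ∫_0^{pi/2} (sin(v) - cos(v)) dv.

An antiderivative is F(v) = -sin(v) - cos(v).
Then F(pi/2) - F(0) = (-1) - (-1) = 0.

0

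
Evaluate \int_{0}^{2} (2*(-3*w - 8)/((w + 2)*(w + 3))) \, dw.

-2*log(5) - 4*log(2) + 2*log(3)

Factor the denominator: w**2 + 5*w + 6 = (w + 3)(w + 2).
Partial fractions: 2*(-3*w - 8)/((w + 2)*(w + 3)) = -2/(w + 3) - 4/(w + 2).
An antiderivative is F(w) = -4*log(w + 2) - 2*log(w + 3).
Then F(2) - F(0) = (-8*log(2) - 2*log(5)) - (-4*log(2) - 2*log(3)) = -2*log(5) - 4*log(2) + 2*log(3).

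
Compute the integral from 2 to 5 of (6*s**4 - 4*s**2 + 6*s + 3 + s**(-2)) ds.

36279/10

By the power rule, an antiderivative is F(s) = 6*s**5/5 - 4*s**3/3 + 3*s**2 + 3*s - 1/s.
Then F(5) - F(2) = (55097/15) - (1357/30) = 36279/10.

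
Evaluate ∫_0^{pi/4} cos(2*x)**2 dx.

pi/8

Use the identity cos^2(2*x) = (1 + cos(4*x))/2.
An antiderivative is F(x) = x/2 + sin(4*x)/8.
Then F(pi/4) - F(0) = (pi/8) - (0) = pi/8.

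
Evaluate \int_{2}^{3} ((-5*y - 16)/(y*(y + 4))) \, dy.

Factor the denominator: y**2 + 4*y = (y + 4)y.
Partial fractions: (-5*y - 16)/(y*(y + 4)) = -1/(y + 4) - 4/y.
An antiderivative is F(y) = -4*log(y) - log(y + 4).
Then F(3) - F(2) = (-4*log(3) - log(7)) - (-log(96)) = -3*log(3) - log(7) + 5*log(2).

-3*log(3) - log(7) + 5*log(2)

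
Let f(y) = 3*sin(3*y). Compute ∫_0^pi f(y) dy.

2

An antiderivative is F(y) = -cos(3*y).
Then F(pi) - F(0) = (1) - (-1) = 2.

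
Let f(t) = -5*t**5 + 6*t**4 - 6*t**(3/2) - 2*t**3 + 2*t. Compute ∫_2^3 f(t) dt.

-4927/15 - 108*sqrt(3)/5 + 48*sqrt(2)/5

By the power rule, an antiderivative is F(t) = -5*t**6/6 - 12*t**(5/2)/5 + 6*t**5/5 - t**4/2 + t**2.
Then F(3) - F(2) = (-1737/5 - 108*sqrt(3)/5) - (-284/15 - 48*sqrt(2)/5) = -4927/15 - 108*sqrt(3)/5 + 48*sqrt(2)/5.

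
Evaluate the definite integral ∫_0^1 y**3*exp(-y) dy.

Integrate by parts 3 times (u = y^3, dv = exp(-y) dy).
An antiderivative is F(y) = (-y**3 - 3*y**2 - 6*y - 6)*exp(-y).
Then F(1) - F(0) = (-16*exp(-1)) - (-6) = 6 - 16*exp(-1).

6 - 16*exp(-1)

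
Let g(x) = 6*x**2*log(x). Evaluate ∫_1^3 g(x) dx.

-52/3 + 54*log(3)

Integrate by parts once (u = ln x, dv = 6*x**2 dx).
An antiderivative is F(x) = 2*x**3*(3*log(x) - 1)/3.
Then F(3) - F(1) = (-18 + 54*log(3)) - (-2/3) = -52/3 + 54*log(3).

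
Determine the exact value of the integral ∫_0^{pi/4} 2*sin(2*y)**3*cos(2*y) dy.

Let u = sin(2*y), so du = 2*cos(2*y) dy. When y = 0, u = 0; when y = pi/4, u = 1.
The integral becomes ∫ u**3 du from 0 to 1, with antiderivative u**4/4.
Back in y: F(y) = sin(2*y)**4/4.
Then F(pi/4) - F(0) = (1/4) - (0) = 1/4.

1/4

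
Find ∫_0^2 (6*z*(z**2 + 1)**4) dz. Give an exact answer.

Let u = z**2 + 1, so du = 2*z dz. When z = 0, u = 1; when z = 2, u = 5.
The integral becomes 3·∫ u**4 du from 1 to 5, with antiderivative 3*u**5/5.
Back in z: F(z) = 3*(z**2 + 1)**5/5.
Then F(2) - F(0) = (1875) - (3/5) = 9372/5.

9372/5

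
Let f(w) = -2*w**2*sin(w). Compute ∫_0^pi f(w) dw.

8 - 2*pi**2

Integrate by parts twice (u = w^2, dv = -2*sin(w) dw).
An antiderivative is F(w) = 2*w**2*cos(w) - 4*w*sin(w) - 4*cos(w).
Then F(pi) - F(0) = (4 - 2*pi**2) - (-4) = 8 - 2*pi**2.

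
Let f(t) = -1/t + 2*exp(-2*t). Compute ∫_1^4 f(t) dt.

An antiderivative is F(t) = -log(t) - exp(-2*t).
Then F(4) - F(1) = ((-log(4**exp(8)) - 1)*exp(-8)) - (-exp(-2)) = (-log(4**exp(8)) - 1 + exp(6))*exp(-8).

(-log(4**exp(8)) - 1 + exp(6))*exp(-8)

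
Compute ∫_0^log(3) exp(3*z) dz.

26/3

Let u = exp(z), so du = exp(z) dz. When z = 0, u = 1; when z = log(3), u = 3.
The integral becomes ∫ u**2 du from 1 to 3, with antiderivative u**3/3.
Back in z: F(z) = exp(3*z)/3.
Then F(log(3)) - F(0) = (9) - (1/3) = 26/3.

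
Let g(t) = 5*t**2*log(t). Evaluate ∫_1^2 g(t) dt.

-35/9 + 40*log(2)/3

Integrate by parts once (u = ln t, dv = 5*t**2 dt).
An antiderivative is F(t) = 5*t**3*(3*log(t) - 1)/9.
Then F(2) - F(1) = (-40/9 + 40*log(2)/3) - (-5/9) = -35/9 + 40*log(2)/3.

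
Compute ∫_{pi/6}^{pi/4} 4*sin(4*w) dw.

An antiderivative is F(w) = -cos(4*w).
Then F(pi/4) - F(pi/6) = (1) - (1/2) = 1/2.

1/2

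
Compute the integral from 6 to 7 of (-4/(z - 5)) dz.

-log(16)

An antiderivative is F(z) = -4*log(z - 5).
Then F(7) - F(6) = (-log(16)) - (0) = -log(16).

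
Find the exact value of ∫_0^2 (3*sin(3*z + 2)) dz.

cos(2) - cos(8)

Let u = 3*z + 2, so du = 3 dz. When z = 0, u = 2; when z = 2, u = 8.
The integral becomes ∫ sin(u) du from 2 to 8, with antiderivative -cos(u).
Back in z: F(z) = -cos(3*z + 2).
Then F(2) - F(0) = (-cos(8)) - (-cos(2)) = cos(2) - cos(8).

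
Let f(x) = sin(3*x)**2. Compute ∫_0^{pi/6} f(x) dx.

pi/12

Use the identity sin^2(3*x) = (1 - cos(6*x))/2.
An antiderivative is F(x) = x/2 - sin(6*x)/12.
Then F(pi/6) - F(0) = (pi/12) - (0) = pi/12.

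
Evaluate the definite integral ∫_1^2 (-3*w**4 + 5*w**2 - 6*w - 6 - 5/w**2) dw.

-733/30

By the power rule, an antiderivative is F(w) = -3*w**5/5 + 5*w**3/3 - 3*w**2 - 6*w + 5/w.
Then F(2) - F(1) = (-821/30) - (-44/15) = -733/30.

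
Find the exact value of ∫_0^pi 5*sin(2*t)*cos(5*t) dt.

Use the identity sin(2*t)cos(5*t) = [sin(7*t) + sin(-3*t)]/2.
An antiderivative is F(t) = 5*cos(3*t)/6 - 5*cos(7*t)/14.
Then F(pi) - F(0) = (-10/21) - (10/21) = -20/21.

-20/21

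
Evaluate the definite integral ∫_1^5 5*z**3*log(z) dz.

-195 + 3125*log(5)/4

Integrate by parts once (u = ln z, dv = 5*z**3 dz).
An antiderivative is F(z) = 5*z**4*(4*log(z) - 1)/16.
Then F(5) - F(1) = (-3125/16 + 3125*log(5)/4) - (-5/16) = -195 + 3125*log(5)/4.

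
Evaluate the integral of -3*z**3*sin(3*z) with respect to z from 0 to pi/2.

Integrate by parts 3 times (u = z^3, dv = -3*sin(3*z) dz).
An antiderivative is F(z) = z**3*cos(3*z) - z**2*sin(3*z) - 2*z*cos(3*z)/3 + 2*sin(3*z)/9.
Then F(pi/2) - F(0) = (-2/9 + pi**2/4) - (0) = -2/9 + pi**2/4.

-2/9 + pi**2/4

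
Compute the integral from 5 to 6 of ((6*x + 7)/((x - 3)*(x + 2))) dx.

Factor the denominator: x**2 - x - 6 = (x + 2)(x - 3).
Partial fractions: (6*x + 7)/((x - 3)*(x + 2)) = 1/(x + 2) + 5/(x - 3).
An antiderivative is F(x) = 5*log(x - 3) + log(x + 2).
Then F(6) - F(5) = (3*log(2) + 5*log(3)) - (log(7) + 5*log(2)) = -log(7) - 2*log(2) + 5*log(3).

-log(7) - 2*log(2) + 5*log(3)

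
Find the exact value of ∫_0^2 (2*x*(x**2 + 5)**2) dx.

Let u = x**2 + 5, so du = 2*x dx. When x = 0, u = 5; when x = 2, u = 9.
The integral becomes ∫ u**2 du from 5 to 9, with antiderivative u**3/3.
Back in x: F(x) = (x**2 + 5)**3/3.
Then F(2) - F(0) = (243) - (125/3) = 604/3.

604/3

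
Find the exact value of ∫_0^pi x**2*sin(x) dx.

-4 + pi**2

Integrate by parts twice (u = x^2, dv = sin(x) dx).
An antiderivative is F(x) = -x**2*cos(x) + 2*x*sin(x) + 2*cos(x).
Then F(pi) - F(0) = (-2 + pi**2) - (2) = -4 + pi**2.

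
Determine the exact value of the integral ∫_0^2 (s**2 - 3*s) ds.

By the power rule, an antiderivative is F(s) = s**3/3 - 3*s**2/2.
Then F(2) - F(0) = (-10/3) - (0) = -10/3.

-10/3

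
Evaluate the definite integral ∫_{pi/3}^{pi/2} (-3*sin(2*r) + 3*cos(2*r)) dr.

-3*sqrt(3)/4 - 3/4

An antiderivative is F(r) = 3*sin(2*r)/2 + 3*cos(2*r)/2.
Then F(pi/2) - F(pi/3) = (-3/2) - (-3/4 + 3*sqrt(3)/4) = -3*sqrt(3)/4 - 3/4.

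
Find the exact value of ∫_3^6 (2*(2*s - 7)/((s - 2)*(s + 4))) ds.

-5*log(7) + 3*log(2) + 5*log(5)

Factor the denominator: s**2 + 2*s - 8 = (s + 4)(s - 2).
Partial fractions: 2*(2*s - 7)/((s - 2)*(s + 4)) = 5/(s + 4) - 1/(s - 2).
An antiderivative is F(s) = -log(s - 2) + 5*log(s + 4).
Then F(6) - F(3) = (3*log(2) + 5*log(5)) - (5*log(7)) = -5*log(7) + 3*log(2) + 5*log(5).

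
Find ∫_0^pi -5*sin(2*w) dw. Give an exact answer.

0

An antiderivative is F(w) = 5*cos(2*w)/2.
Then F(pi) - F(0) = (5/2) - (5/2) = 0.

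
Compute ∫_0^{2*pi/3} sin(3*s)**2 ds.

pi/3

Use the identity sin^2(3*s) = (1 - cos(6*s))/2.
An antiderivative is F(s) = s/2 - sin(6*s)/12.
Then F(2*pi/3) - F(0) = (pi/3) - (0) = pi/3.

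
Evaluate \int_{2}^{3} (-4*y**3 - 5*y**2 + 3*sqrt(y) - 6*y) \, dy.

-335/3 - 4*sqrt(2) + 6*sqrt(3)

By the power rule, an antiderivative is F(y) = -y**4 + 2*y**(3/2) - 5*y**3/3 - 3*y**2.
Then F(3) - F(2) = (-153 + 6*sqrt(3)) - (-124/3 + 4*sqrt(2)) = -335/3 - 4*sqrt(2) + 6*sqrt(3).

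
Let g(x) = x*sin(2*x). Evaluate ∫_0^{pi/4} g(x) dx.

1/4

Integrate by parts once (u = x, dv = sin(2*x) dx).
An antiderivative is F(x) = -x*cos(2*x)/2 + sin(2*x)/4.
Then F(pi/4) - F(0) = (1/4) - (0) = 1/4.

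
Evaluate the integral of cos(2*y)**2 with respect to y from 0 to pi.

Use the identity cos^2(2*y) = (1 + cos(4*y))/2.
An antiderivative is F(y) = y/2 + sin(4*y)/8.
Then F(pi) - F(0) = (pi/2) - (0) = pi/2.

pi/2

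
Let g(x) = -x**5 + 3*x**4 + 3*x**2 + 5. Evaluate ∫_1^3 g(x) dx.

By the power rule, an antiderivative is F(x) = -x**6/6 + 3*x**5/5 + x**3 + 5*x.
Then F(3) - F(1) = (663/10) - (193/30) = 898/15.

898/15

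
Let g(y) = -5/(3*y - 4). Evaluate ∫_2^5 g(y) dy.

-5*log(11)/3 + 5*log(2)/3

An antiderivative is F(y) = -5*log(3*y - 4)/3.
Then F(5) - F(2) = (-5*log(11)/3) - (-5*log(2)/3) = -5*log(11)/3 + 5*log(2)/3.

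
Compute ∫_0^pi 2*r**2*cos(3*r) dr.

Integrate by parts twice (u = r^2, dv = 2*cos(3*r) dr).
An antiderivative is F(r) = 2*r**2*sin(3*r)/3 + 4*r*cos(3*r)/9 - 4*sin(3*r)/27.
Then F(pi) - F(0) = (-4*pi/9) - (0) = -4*pi/9.

-4*pi/9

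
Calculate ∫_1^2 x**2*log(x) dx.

-7/9 + 8*log(2)/3

Integrate by parts once (u = ln x, dv = x**2 dx).
An antiderivative is F(x) = x**3*(3*log(x) - 1)/9.
Then F(2) - F(1) = (-8/9 + 8*log(2)/3) - (-1/9) = -7/9 + 8*log(2)/3.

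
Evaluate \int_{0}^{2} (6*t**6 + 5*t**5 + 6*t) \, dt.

3676/21

By the power rule, an antiderivative is F(t) = 6*t**7/7 + 5*t**6/6 + 3*t**2.
Then F(2) - F(0) = (3676/21) - (0) = 3676/21.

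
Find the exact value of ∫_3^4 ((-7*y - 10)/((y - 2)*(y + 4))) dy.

Factor the denominator: y**2 + 2*y - 8 = (y + 4)(y - 2).
Partial fractions: (-7*y - 10)/((y - 2)*(y + 4)) = -3/(y + 4) - 4/(y - 2).
An antiderivative is F(y) = -4*log(y - 2) - 3*log(y + 4).
Then F(4) - F(3) = (-13*log(2)) - (-3*log(7)) = -13*log(2) + 3*log(7).

-13*log(2) + 3*log(7)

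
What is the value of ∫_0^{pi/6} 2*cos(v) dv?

An antiderivative is F(v) = 2*sin(v).
Then F(pi/6) - F(0) = (1) - (0) = 1.

1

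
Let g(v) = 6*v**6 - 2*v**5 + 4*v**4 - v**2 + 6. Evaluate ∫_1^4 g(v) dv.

By the power rule, an antiderivative is F(v) = 6*v**7/7 - v**6/3 + 4*v**5/5 - v**3/3 + 6*v.
Then F(4) - F(1) = (1417496/105) - (734/105) = 472254/35.

472254/35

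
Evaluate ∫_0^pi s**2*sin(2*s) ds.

-pi**2/2

Integrate by parts twice (u = s^2, dv = sin(2*s) ds).
An antiderivative is F(s) = -s**2*cos(2*s)/2 + s*sin(2*s)/2 + cos(2*s)/4.
Then F(pi) - F(0) = (1/4 - pi**2/2) - (1/4) = -pi**2/2.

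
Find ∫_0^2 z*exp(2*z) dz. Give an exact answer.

Integrate by parts once (u = z, dv = exp(2*z) dz).
An antiderivative is F(z) = (2*z - 1)*exp(2*z)/4.
Then F(2) - F(0) = (3*exp(4)/4) - (-1/4) = 1/4 + 3*exp(4)/4.

1/4 + 3*exp(4)/4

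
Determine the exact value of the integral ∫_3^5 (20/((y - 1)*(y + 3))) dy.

-5*log(2) + 5*log(3)

Factor the denominator: y**2 + 2*y - 3 = (y + 3)(y - 1).
Partial fractions: 20/((y - 1)*(y + 3)) = -5/(y + 3) + 5/(y - 1).
An antiderivative is F(y) = 5*log(y - 1) - 5*log(y + 3).
Then F(5) - F(3) = (-log(32)) - (-5*log(3)) = -5*log(2) + 5*log(3).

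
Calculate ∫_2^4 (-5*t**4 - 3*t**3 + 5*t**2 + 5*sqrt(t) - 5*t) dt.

By the power rule, an antiderivative is F(t) = -t**5 - 3*t**4/4 + 10*t**(3/2)/3 + 5*t**3/3 - 5*t**2/2.
Then F(4) - F(2) = (-3368/3) - (-122/3 + 20*sqrt(2)/3) = -1082 - 20*sqrt(2)/3.

-1082 - 20*sqrt(2)/3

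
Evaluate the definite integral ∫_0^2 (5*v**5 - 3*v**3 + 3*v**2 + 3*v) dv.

By the power rule, an antiderivative is F(v) = 5*v**6/6 - 3*v**4/4 + v**3 + 3*v**2/2.
Then F(2) - F(0) = (166/3) - (0) = 166/3.

166/3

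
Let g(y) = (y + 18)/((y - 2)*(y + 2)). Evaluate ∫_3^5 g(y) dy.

-4*log(7) + 5*log(3) + 4*log(5)

Factor the denominator: y**2 - 4 = (y + 2)(y - 2).
Partial fractions: (y + 18)/((y - 2)*(y + 2)) = -4/(y + 2) + 5/(y - 2).
An antiderivative is F(y) = 5*log(y - 2) - 4*log(y + 2).
Then F(5) - F(3) = (-4*log(7) + 5*log(3)) - (-4*log(5)) = -4*log(7) + 5*log(3) + 4*log(5).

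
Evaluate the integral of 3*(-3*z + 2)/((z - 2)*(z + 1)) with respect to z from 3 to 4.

-5*log(5) + 6*log(2)

Factor the denominator: z**2 - z - 2 = (z + 1)(z - 2).
Partial fractions: 3*(-3*z + 2)/((z - 2)*(z + 1)) = -5/(z + 1) - 4/(z - 2).
An antiderivative is F(z) = -4*log(z - 2) - 5*log(z + 1).
Then F(4) - F(3) = (-5*log(5) - 4*log(2)) - (-10*log(2)) = -5*log(5) + 6*log(2).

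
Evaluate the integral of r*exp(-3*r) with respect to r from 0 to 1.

Integrate by parts once (u = r, dv = exp(-3*r) dr).
An antiderivative is F(r) = (-3*r - 1)*exp(-3*r)/9.
Then F(1) - F(0) = (-4*exp(-3)/9) - (-1/9) = (-4 + exp(3))*exp(-3)/9.

(-4 + exp(3))*exp(-3)/9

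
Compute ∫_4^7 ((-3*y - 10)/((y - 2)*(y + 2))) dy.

-4*log(5) + log(3) + 3*log(2)

Factor the denominator: y**2 - 4 = (y + 2)(y - 2).
Partial fractions: (-3*y - 10)/((y - 2)*(y + 2)) = 1/(y + 2) - 4/(y - 2).
An antiderivative is F(y) = -4*log(y - 2) + log(y + 2).
Then F(7) - F(4) = (-4*log(5) + 2*log(3)) - (log(3/8)) = -4*log(5) + log(3) + 3*log(2).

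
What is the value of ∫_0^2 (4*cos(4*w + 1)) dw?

Let u = 4*w + 1, so du = 4 dw. When w = 0, u = 1; when w = 2, u = 9.
The integral becomes ∫ cos(u) du from 1 to 9, with antiderivative sin(u).
Back in w: F(w) = sin(4*w + 1).
Then F(2) - F(0) = (sin(9)) - (sin(1)) = -sin(1) + sin(9).

-sin(1) + sin(9)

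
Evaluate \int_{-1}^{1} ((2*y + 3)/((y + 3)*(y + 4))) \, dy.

Factor the denominator: y**2 + 7*y + 12 = (y + 4)(y + 3).
Partial fractions: (2*y + 3)/((y + 3)*(y + 4)) = 5/(y + 4) - 3/(y + 3).
An antiderivative is F(y) = -3*log(y + 3) + 5*log(y + 4).
Then F(1) - F(-1) = (-6*log(2) + 5*log(5)) - (-3*log(2) + 5*log(3)) = -5*log(3) - 3*log(2) + 5*log(5).

-5*log(3) - 3*log(2) + 5*log(5)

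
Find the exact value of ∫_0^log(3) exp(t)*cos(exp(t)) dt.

Let u = exp(t), so du = exp(t) dt. When t = 0, u = 1; when t = log(3), u = 3.
The integral becomes ∫ cos(u) du from 1 to 3, with antiderivative sin(u).
Back in t: F(t) = sin(exp(t)).
Then F(log(3)) - F(0) = (sin(3)) - (sin(1)) = -sin(1) + sin(3).

-sin(1) + sin(3)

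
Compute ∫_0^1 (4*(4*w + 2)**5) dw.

23296/3

Let u = 4*w + 2, so du = 4 dw. When w = 0, u = 2; when w = 1, u = 6.
The integral becomes ∫ u**5 du from 2 to 6, with antiderivative u**6/6.
Back in w: F(w) = (4*w + 2)**6/6.
Then F(1) - F(0) = (7776) - (32/3) = 23296/3.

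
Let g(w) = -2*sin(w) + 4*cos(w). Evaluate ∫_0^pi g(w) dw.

An antiderivative is F(w) = 4*sin(w) + 2*cos(w).
Then F(pi) - F(0) = (-2) - (2) = -4.

-4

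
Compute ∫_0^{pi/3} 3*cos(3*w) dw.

0

An antiderivative is F(w) = sin(3*w).
Then F(pi/3) - F(0) = (0) - (0) = 0.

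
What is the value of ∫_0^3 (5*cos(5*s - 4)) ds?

sin(11) + sin(4)

Let u = 5*s - 4, so du = 5 ds. When s = 0, u = -4; when s = 3, u = 11.
The integral becomes ∫ cos(u) du from -4 to 11, with antiderivative sin(u).
Back in s: F(s) = sin(5*s - 4).
Then F(3) - F(0) = (sin(11)) - (-sin(4)) = sin(11) + sin(4).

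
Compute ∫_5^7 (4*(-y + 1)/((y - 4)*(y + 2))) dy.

Factor the denominator: y**2 - 2*y - 8 = (y + 2)(y - 4).
Partial fractions: 4*(-y + 1)/((y - 4)*(y + 2)) = -2/(y + 2) - 2/(y - 4).
An antiderivative is F(y) = -2*log(y - 4) - 2*log(y + 2).
Then F(7) - F(5) = (-6*log(3)) - (-log(49)) = -6*log(3) + 2*log(7).

-6*log(3) + 2*log(7)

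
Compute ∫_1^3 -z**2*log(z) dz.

Integrate by parts once (u = ln z, dv = -z**2 dz).
An antiderivative is F(z) = -z**3*(3*log(z) - 1)/9.
Then F(3) - F(1) = (3 - 9*log(3)) - (1/9) = 26/9 - 9*log(3).

26/9 - 9*log(3)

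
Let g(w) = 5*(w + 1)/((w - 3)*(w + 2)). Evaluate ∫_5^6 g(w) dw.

log(81/14)

Factor the denominator: w**2 - w - 6 = (w + 2)(w - 3).
Partial fractions: 5*(w + 1)/((w - 3)*(w + 2)) = 1/(w + 2) + 4/(w - 3).
An antiderivative is F(w) = 4*log(w - 3) + log(w + 2).
Then F(6) - F(5) = (3*log(2) + 4*log(3)) - (log(7) + 4*log(2)) = log(81/14).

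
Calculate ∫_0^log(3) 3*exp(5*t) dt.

726/5

Let u = exp(t), so du = exp(t) dt. When t = 0, u = 1; when t = log(3), u = 3.
The integral becomes 3·∫ u**4 du from 1 to 3, with antiderivative 3*u**5/5.
Back in t: F(t) = 3*exp(5*t)/5.
Then F(log(3)) - F(0) = (729/5) - (3/5) = 726/5.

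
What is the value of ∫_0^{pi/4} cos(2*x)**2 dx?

Use the identity cos^2(2*x) = (1 + cos(4*x))/2.
An antiderivative is F(x) = x/2 + sin(4*x)/8.
Then F(pi/4) - F(0) = (pi/8) - (0) = pi/8.

pi/8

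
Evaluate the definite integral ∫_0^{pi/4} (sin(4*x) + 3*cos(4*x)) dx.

An antiderivative is F(x) = 3*sin(4*x)/4 - cos(4*x)/4.
Then F(pi/4) - F(0) = (1/4) - (-1/4) = 1/2.

1/2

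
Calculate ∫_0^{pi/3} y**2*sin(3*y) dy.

-4/27 + pi**2/27

Integrate by parts twice (u = y^2, dv = sin(3*y) dy).
An antiderivative is F(y) = -y**2*cos(3*y)/3 + 2*y*sin(3*y)/9 + 2*cos(3*y)/27.
Then F(pi/3) - F(0) = (-2/27 + pi**2/27) - (2/27) = -4/27 + pi**2/27.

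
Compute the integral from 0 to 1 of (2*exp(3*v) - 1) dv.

-5/3 + 2*exp(3)/3

An antiderivative is F(v) = 2*exp(3*v)/3 - v.
Then F(1) - F(0) = (-1 + 2*exp(3)/3) - (2/3) = -5/3 + 2*exp(3)/3.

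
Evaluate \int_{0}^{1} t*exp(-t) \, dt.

1 - 2*exp(-1)

Integrate by parts once (u = t, dv = exp(-t) dt).
An antiderivative is F(t) = (-t - 1)*exp(-t).
Then F(1) - F(0) = (-2*exp(-1)) - (-1) = 1 - 2*exp(-1).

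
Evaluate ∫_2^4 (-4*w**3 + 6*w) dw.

By the power rule, an antiderivative is F(w) = -w**4 + 3*w**2.
Then F(4) - F(2) = (-208) - (-4) = -204.

-204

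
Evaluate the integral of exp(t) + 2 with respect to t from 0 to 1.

1 + E

An antiderivative is F(t) = 2*t + exp(t).
Then F(1) - F(0) = (2 + E) - (1) = 1 + E.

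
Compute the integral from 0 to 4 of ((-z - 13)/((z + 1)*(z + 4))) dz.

Factor the denominator: z**2 + 5*z + 4 = (z + 4)(z + 1).
Partial fractions: (-z - 13)/((z + 1)*(z + 4)) = 3/(z + 4) - 4/(z + 1).
An antiderivative is F(z) = -4*log(z + 1) + 3*log(z + 4).
Then F(4) - F(0) = (-4*log(5) + 9*log(2)) - (log(64)) = -4*log(5) + 3*log(2).

-4*log(5) + 3*log(2)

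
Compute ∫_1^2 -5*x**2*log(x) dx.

Integrate by parts once (u = ln x, dv = -5*x**2 dx).
An antiderivative is F(x) = -5*x**3*(3*log(x) - 1)/9.
Then F(2) - F(1) = (40/9 - 40*log(2)/3) - (5/9) = 35/9 - 40*log(2)/3.

35/9 - 40*log(2)/3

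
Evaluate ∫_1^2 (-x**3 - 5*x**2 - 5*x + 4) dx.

-227/12

By the power rule, an antiderivative is F(x) = -x**4/4 - 5*x**3/3 - 5*x**2/2 + 4*x.
Then F(2) - F(1) = (-58/3) - (-5/12) = -227/12.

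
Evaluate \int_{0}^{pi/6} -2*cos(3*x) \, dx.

An antiderivative is F(x) = -2*sin(3*x)/3.
Then F(pi/6) - F(0) = (-2/3) - (0) = -2/3.

-2/3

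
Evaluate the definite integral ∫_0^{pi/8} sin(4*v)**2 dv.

Use the identity sin^2(4*v) = (1 - cos(8*v))/2.
An antiderivative is F(v) = v/2 - sin(8*v)/16.
Then F(pi/8) - F(0) = (pi/16) - (0) = pi/16.

pi/16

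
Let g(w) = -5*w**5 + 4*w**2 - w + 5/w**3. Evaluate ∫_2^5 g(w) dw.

By the power rule, an antiderivative is F(w) = -5*w**6/6 + 4*w**3/3 - w**2/2 - 5/(2*w**2).
Then F(5) - F(2) = (-386003/30) - (-1087/24) = -512859/40.

-512859/40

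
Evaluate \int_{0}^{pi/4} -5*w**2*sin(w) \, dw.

-5*sqrt(2) - 5*sqrt(2)*pi/4 + 5*sqrt(2)*pi**2/32 + 10

Integrate by parts twice (u = w^2, dv = -5*sin(w) dw).
An antiderivative is F(w) = 5*w**2*cos(w) - 10*w*sin(w) - 10*cos(w).
Then F(pi/4) - F(0) = (5*sqrt(2)*(-32 - 8*pi + pi**2)/32) - (-10) = -5*sqrt(2) - 5*sqrt(2)*pi/4 + 5*sqrt(2)*pi**2/32 + 10.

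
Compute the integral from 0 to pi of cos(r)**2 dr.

Use the identity cos^2(r) = (1 + cos(2*r))/2.
An antiderivative is F(r) = r/2 + sin(2*r)/4.
Then F(pi) - F(0) = (pi/2) - (0) = pi/2.

pi/2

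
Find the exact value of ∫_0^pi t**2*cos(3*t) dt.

Integrate by parts twice (u = t^2, dv = cos(3*t) dt).
An antiderivative is F(t) = t**2*sin(3*t)/3 + 2*t*cos(3*t)/9 - 2*sin(3*t)/27.
Then F(pi) - F(0) = (-2*pi/9) - (0) = -2*pi/9.

-2*pi/9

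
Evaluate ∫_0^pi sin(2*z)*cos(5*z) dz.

Use the identity sin(2*z)cos(5*z) = [sin(7*z) + sin(-3*z)]/2.
An antiderivative is F(z) = cos(3*z)/6 - cos(7*z)/14.
Then F(pi) - F(0) = (-2/21) - (2/21) = -4/21.

-4/21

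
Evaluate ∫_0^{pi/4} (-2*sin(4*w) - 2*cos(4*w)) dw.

-1

An antiderivative is F(w) = -sin(4*w)/2 + cos(4*w)/2.
Then F(pi/4) - F(0) = (-1/2) - (1/2) = -1.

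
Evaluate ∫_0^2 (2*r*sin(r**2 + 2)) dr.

-cos(6) + cos(2)

Let u = r**2 + 2, so du = 2*r dr. When r = 0, u = 2; when r = 2, u = 6.
The integral becomes ∫ sin(u) du from 2 to 6, with antiderivative -cos(u).
Back in r: F(r) = -cos(r**2 + 2).
Then F(2) - F(0) = (-cos(6)) - (-cos(2)) = -cos(6) + cos(2).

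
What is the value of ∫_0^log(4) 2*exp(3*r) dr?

Let u = exp(r), so du = exp(r) dr. When r = 0, u = 1; when r = log(4), u = 4.
The integral becomes 2·∫ u**2 du from 1 to 4, with antiderivative 2*u**3/3.
Back in r: F(r) = 2*exp(3*r)/3.
Then F(log(4)) - F(0) = (128/3) - (2/3) = 42.

42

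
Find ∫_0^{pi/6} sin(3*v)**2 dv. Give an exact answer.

pi/12

Use the identity sin^2(3*v) = (1 - cos(6*v))/2.
An antiderivative is F(v) = v/2 - sin(6*v)/12.
Then F(pi/6) - F(0) = (pi/12) - (0) = pi/12.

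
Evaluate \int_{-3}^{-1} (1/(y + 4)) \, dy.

An antiderivative is F(y) = log(y + 4).
Then F(-1) - F(-3) = (log(3)) - (0) = log(3).

log(3)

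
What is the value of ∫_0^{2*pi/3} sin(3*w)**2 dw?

Use the identity sin^2(3*w) = (1 - cos(6*w))/2.
An antiderivative is F(w) = w/2 - sin(6*w)/12.
Then F(2*pi/3) - F(0) = (pi/3) - (0) = pi/3.

pi/3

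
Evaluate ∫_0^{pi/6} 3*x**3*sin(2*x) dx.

Integrate by parts 3 times (u = x^3, dv = 3*sin(2*x) dx).
An antiderivative is F(x) = -3*x**3*cos(2*x)/2 + 9*x**2*sin(2*x)/4 + 9*x*cos(2*x)/4 - 9*sin(2*x)/8.
Then F(pi/6) - F(0) = (-9*sqrt(3)/16 - pi**3/288 + sqrt(3)*pi**2/32 + 3*pi/16) - (0) = -9*sqrt(3)/16 - pi**3/288 + sqrt(3)*pi**2/32 + 3*pi/16.

-9*sqrt(3)/16 - pi**3/288 + sqrt(3)*pi**2/32 + 3*pi/16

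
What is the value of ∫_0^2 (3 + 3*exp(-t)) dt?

9 - 3*exp(-2)

An antiderivative is F(t) = 3*t - 3*exp(-t).
Then F(2) - F(0) = (6 - 3*exp(-2)) - (-3) = 9 - 3*exp(-2).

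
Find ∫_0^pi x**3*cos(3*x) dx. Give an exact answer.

Integrate by parts 3 times (u = x^3, dv = cos(3*x) dx).
An antiderivative is F(x) = x**3*sin(3*x)/3 + x**2*cos(3*x)/3 - 2*x*sin(3*x)/9 - 2*cos(3*x)/27.
Then F(pi) - F(0) = (2/27 - pi**2/3) - (-2/27) = 4/27 - pi**2/3.

4/27 - pi**2/3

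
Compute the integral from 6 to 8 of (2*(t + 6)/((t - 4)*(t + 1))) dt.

-4*log(3) + 4*log(2) + 2*log(7)

Factor the denominator: t**2 - 3*t - 4 = (t + 1)(t - 4).
Partial fractions: 2*(t + 6)/((t - 4)*(t + 1)) = -2/(t + 1) + 4/(t - 4).
An antiderivative is F(t) = 4*log(t - 4) - 2*log(t + 1).
Then F(8) - F(6) = (-4*log(3) + 8*log(2)) - (log(16/49)) = -4*log(3) + 4*log(2) + 2*log(7).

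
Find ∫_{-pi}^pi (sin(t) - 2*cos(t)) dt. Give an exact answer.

An antiderivative is F(t) = -2*sin(t) - cos(t).
Then F(pi) - F(-pi) = (1) - (1) = 0.

0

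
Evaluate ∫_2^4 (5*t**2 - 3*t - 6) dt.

190/3

By the power rule, an antiderivative is F(t) = 5*t**3/3 - 3*t**2/2 - 6*t.
Then F(4) - F(2) = (176/3) - (-14/3) = 190/3.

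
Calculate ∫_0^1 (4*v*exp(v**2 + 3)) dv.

Let u = v**2 + 3, so du = 2*v dv. When v = 0, u = 3; when v = 1, u = 4.
The integral becomes 2·∫ exp(u) du from 3 to 4, with antiderivative 2*exp(u).
Back in v: F(v) = 2*exp(v**2 + 3).
Then F(1) - F(0) = (2*exp(4)) - (2*exp(3)) = -2*(1 - exp(1))*exp(3).

-2*(1 - exp(1))*exp(3)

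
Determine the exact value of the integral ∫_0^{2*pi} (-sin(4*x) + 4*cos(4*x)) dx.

0

An antiderivative is F(x) = sin(4*x) + cos(4*x)/4.
Then F(2*pi) - F(0) = (1/4) - (1/4) = 0.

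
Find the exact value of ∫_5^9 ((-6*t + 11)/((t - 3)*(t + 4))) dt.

Factor the denominator: t**2 + t - 12 = (t + 4)(t - 3).
Partial fractions: (-6*t + 11)/((t - 3)*(t + 4)) = -5/(t + 4) - 1/(t - 3).
An antiderivative is F(t) = -log(t - 3) - 5*log(t + 4).
Then F(9) - F(5) = (-5*log(13) - log(3) - log(2)) - (-10*log(3) - log(2)) = -5*log(13) + 9*log(3).

-5*log(13) + 9*log(3)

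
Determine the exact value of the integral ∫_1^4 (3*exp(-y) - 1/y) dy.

An antiderivative is F(y) = -log(y) - 3*exp(-y).
Then F(4) - F(1) = ((-log(4**exp(4)) - 3)*exp(-4)) - (-3*exp(-1)) = (-log(4**exp(4)) - 3 + 3*exp(3))*exp(-4).

(-log(4**exp(4)) - 3 + 3*exp(3))*exp(-4)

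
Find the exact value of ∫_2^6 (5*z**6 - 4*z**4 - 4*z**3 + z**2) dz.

20207984/105

By the power rule, an antiderivative is F(z) = 5*z**7/7 - 4*z**5/5 - z**4 + z**3/3.
Then F(6) - F(2) = (6737832/35) - (5512/105) = 20207984/105.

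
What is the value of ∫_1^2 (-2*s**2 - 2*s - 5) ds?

By the power rule, an antiderivative is F(s) = -2*s**3/3 - s**2 - 5*s.
Then F(2) - F(1) = (-58/3) - (-20/3) = -38/3.

-38/3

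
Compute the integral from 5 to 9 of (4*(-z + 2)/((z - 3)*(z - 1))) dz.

-log(36)

Factor the denominator: z**2 - 4*z + 3 = (z - 1)(z - 3).
Partial fractions: 4*(-z + 2)/((z - 3)*(z - 1)) = -2/(z - 1) - 2/(z - 3).
An antiderivative is F(z) = -2*log(z - 3) - 2*log(z - 1).
Then F(9) - F(5) = (-8*log(2) - 2*log(3)) - (-log(64)) = -log(36).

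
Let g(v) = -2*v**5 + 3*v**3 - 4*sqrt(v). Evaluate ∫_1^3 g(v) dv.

-180 - 8*sqrt(3)

By the power rule, an antiderivative is F(v) = -v**6/3 + 3*v**4/4 - 8*v**(3/2)/3.
Then F(3) - F(1) = (-729/4 - 8*sqrt(3)) - (-9/4) = -180 - 8*sqrt(3).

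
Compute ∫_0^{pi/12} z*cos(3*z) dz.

Integrate by parts once (u = z, dv = cos(3*z) dz).
An antiderivative is F(z) = z*sin(3*z)/3 + cos(3*z)/9.
Then F(pi/12) - F(0) = (sqrt(2)*(pi + 4)/72) - (1/9) = -1/9 + sqrt(2)*pi/72 + sqrt(2)/18.

-1/9 + sqrt(2)*pi/72 + sqrt(2)/18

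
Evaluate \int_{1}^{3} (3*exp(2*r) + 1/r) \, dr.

An antiderivative is F(r) = 3*exp(2*r)/2 + log(r).
Then F(3) - F(1) = (log(3) + 3*exp(6)/2) - (3*exp(2)/2) = -3*exp(2)/2 + log(3) + 3*exp(6)/2.

-3*exp(2)/2 + log(3) + 3*exp(6)/2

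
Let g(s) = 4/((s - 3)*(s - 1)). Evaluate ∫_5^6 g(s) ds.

Factor the denominator: s**2 - 4*s + 3 = (s - 1)(s - 3).
Partial fractions: 4/((s - 3)*(s - 1)) = -2/(s - 1) + 2/(s - 3).
An antiderivative is F(s) = 2*log(s - 3) - 2*log(s - 1).
Then F(6) - F(5) = (log(9/25)) - (-log(4)) = log(36/25).

log(36/25)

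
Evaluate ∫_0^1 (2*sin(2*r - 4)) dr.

cos(4) - cos(2)

Let u = 2*r - 4, so du = 2 dr. When r = 0, u = -4; when r = 1, u = -2.
The integral becomes ∫ sin(u) du from -4 to -2, with antiderivative -cos(u).
Back in r: F(r) = -cos(2*r - 4).
Then F(1) - F(0) = (-cos(2)) - (-cos(4)) = cos(4) - cos(2).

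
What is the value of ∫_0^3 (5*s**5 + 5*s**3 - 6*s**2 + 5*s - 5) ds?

2649/4

By the power rule, an antiderivative is F(s) = 5*s**6/6 + 5*s**4/4 - 2*s**3 + 5*s**2/2 - 5*s.
Then F(3) - F(0) = (2649/4) - (0) = 2649/4.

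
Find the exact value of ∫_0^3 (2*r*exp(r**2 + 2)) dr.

-exp(2) + exp(11)

Let u = r**2 + 2, so du = 2*r dr. When r = 0, u = 2; when r = 3, u = 11.
The integral becomes ∫ exp(u) du from 2 to 11, with antiderivative exp(u).
Back in r: F(r) = exp(r**2 + 2).
Then F(3) - F(0) = (exp(11)) - (exp(2)) = -exp(2) + exp(11).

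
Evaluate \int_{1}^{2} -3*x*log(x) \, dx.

Integrate by parts once (u = ln x, dv = -3*x dx).
An antiderivative is F(x) = -3*x**2*(2*log(x) - 1)/4.
Then F(2) - F(1) = (3 - log(64)) - (3/4) = 9/4 - log(64).

9/4 - log(64)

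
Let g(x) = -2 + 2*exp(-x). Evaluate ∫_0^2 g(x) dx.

An antiderivative is F(x) = -2*x - 2*exp(-x).
Then F(2) - F(0) = (-4 - 2*exp(-2)) - (-2) = -2 - 2*exp(-2).

-2 - 2*exp(-2)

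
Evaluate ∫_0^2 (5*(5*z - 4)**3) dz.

Let u = 5*z - 4, so du = 5 dz. When z = 0, u = -4; when z = 2, u = 6.
The integral becomes ∫ u**3 du from -4 to 6, with antiderivative u**4/4.
Back in z: F(z) = (5*z - 4)**4/4.
Then F(2) - F(0) = (324) - (64) = 260.

260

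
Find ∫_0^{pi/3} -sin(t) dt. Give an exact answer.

-1/2

An antiderivative is F(t) = cos(t).
Then F(pi/3) - F(0) = (1/2) - (1) = -1/2.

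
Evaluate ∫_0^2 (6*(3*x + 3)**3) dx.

Let u = 3*x + 3, so du = 3 dx. When x = 0, u = 3; when x = 2, u = 9.
The integral becomes 2·∫ u**3 du from 3 to 9, with antiderivative u**4/2.
Back in x: F(x) = (3*x + 3)**4/2.
Then F(2) - F(0) = (6561/2) - (81/2) = 3240.

3240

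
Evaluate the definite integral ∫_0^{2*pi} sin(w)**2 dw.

Use the identity sin^2(w) = (1 - cos(2*w))/2.
An antiderivative is F(w) = w/2 - sin(2*w)/4.
Then F(2*pi) - F(0) = (pi) - (0) = pi.

pi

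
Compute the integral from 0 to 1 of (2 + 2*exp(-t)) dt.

4 - 2*exp(-1)

An antiderivative is F(t) = 2*t - 2*exp(-t).
Then F(1) - F(0) = (2 - 2*exp(-1)) - (-2) = 4 - 2*exp(-1).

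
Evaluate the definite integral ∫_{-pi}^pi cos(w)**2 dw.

Use the identity cos^2(w) = (1 + cos(2*w))/2.
An antiderivative is F(w) = w/2 + sin(2*w)/4.
Then F(pi) - F(-pi) = (pi/2) - (-pi/2) = pi.

pi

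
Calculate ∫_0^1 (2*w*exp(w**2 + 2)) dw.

-exp(2) + exp(3)

Let u = w**2 + 2, so du = 2*w dw. When w = 0, u = 2; when w = 1, u = 3.
The integral becomes ∫ exp(u) du from 2 to 3, with antiderivative exp(u).
Back in w: F(w) = exp(w**2 + 2).
Then F(1) - F(0) = (exp(3)) - (exp(2)) = -exp(2) + exp(3).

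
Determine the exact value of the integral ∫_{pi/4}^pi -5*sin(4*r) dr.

An antiderivative is F(r) = 5*cos(4*r)/4.
Then F(pi) - F(pi/4) = (5/4) - (-5/4) = 5/2.

5/2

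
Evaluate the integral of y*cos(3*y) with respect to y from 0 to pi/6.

Integrate by parts once (u = y, dv = cos(3*y) dy).
An antiderivative is F(y) = y*sin(3*y)/3 + cos(3*y)/9.
Then F(pi/6) - F(0) = (pi/18) - (1/9) = -1/9 + pi/18.

-1/9 + pi/18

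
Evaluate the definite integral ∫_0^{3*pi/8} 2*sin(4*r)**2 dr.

Use the identity sin^2(4*r) = (1 - cos(8*r))/2.
An antiderivative is F(r) = r - sin(8*r)/8.
Then F(3*pi/8) - F(0) = (3*pi/8) - (0) = 3*pi/8.

3*pi/8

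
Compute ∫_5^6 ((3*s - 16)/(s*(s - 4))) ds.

Factor the denominator: s**2 - 4*s = s(s - 4).
Partial fractions: (3*s - 16)/(s*(s - 4)) = 4/s - 1/(s - 4).
An antiderivative is F(s) = 4*log(s) - log(s - 4).
Then F(6) - F(5) = (3*log(2) + 4*log(3)) - (4*log(5)) = -4*log(5) + 3*log(2) + 4*log(3).

-4*log(5) + 3*log(2) + 4*log(3)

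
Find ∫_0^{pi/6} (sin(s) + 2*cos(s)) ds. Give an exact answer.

2 - sqrt(3)/2

An antiderivative is F(s) = 2*sin(s) - cos(s).
Then F(pi/6) - F(0) = (1 - sqrt(3)/2) - (-1) = 2 - sqrt(3)/2.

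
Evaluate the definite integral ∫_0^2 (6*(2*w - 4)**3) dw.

Let u = 2*w - 4, so du = 2 dw. When w = 0, u = -4; when w = 2, u = 0.
The integral becomes 3·∫ u**3 du from -4 to 0, with antiderivative 3*u**4/4.
Back in w: F(w) = 3*(2*w - 4)**4/4.
Then F(2) - F(0) = (0) - (192) = -192.

-192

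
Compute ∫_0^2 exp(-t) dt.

An antiderivative is F(t) = -exp(-t).
Then F(2) - F(0) = (-exp(-2)) - (-1) = 1 - exp(-2).

1 - exp(-2)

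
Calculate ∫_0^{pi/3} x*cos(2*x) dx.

-3/8 + sqrt(3)*pi/12

Integrate by parts once (u = x, dv = cos(2*x) dx).
An antiderivative is F(x) = x*sin(2*x)/2 + cos(2*x)/4.
Then F(pi/3) - F(0) = (-1/8 + sqrt(3)*pi/12) - (1/4) = -3/8 + sqrt(3)*pi/12.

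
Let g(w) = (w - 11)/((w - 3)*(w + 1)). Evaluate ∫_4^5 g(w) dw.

Factor the denominator: w**2 - 2*w - 3 = (w + 1)(w - 3).
Partial fractions: (w - 11)/((w - 3)*(w + 1)) = 3/(w + 1) - 2/(w - 3).
An antiderivative is F(w) = -2*log(w - 3) + 3*log(w + 1).
Then F(5) - F(4) = (log(54)) - (3*log(5)) = -3*log(5) + log(2) + 3*log(3).

-3*log(5) + log(2) + 3*log(3)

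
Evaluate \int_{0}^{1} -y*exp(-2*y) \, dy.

Integrate by parts once (u = y, dv = -exp(-2*y) dy).
An antiderivative is F(y) = (2*y + 1)*exp(-2*y)/4.
Then F(1) - F(0) = (3*exp(-2)/4) - (1/4) = (3 - exp(2))*exp(-2)/4.

(3 - exp(2))*exp(-2)/4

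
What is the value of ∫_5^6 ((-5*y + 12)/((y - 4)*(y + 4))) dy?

Factor the denominator: y**2 - 16 = (y + 4)(y - 4).
Partial fractions: (-5*y + 12)/((y - 4)*(y + 4)) = -4/(y + 4) - 1/(y - 4).
An antiderivative is F(y) = -log(y - 4) - 4*log(y + 4).
Then F(6) - F(5) = (-4*log(5) - 5*log(2)) - (-8*log(3)) = -4*log(5) - 5*log(2) + 8*log(3).

-4*log(5) - 5*log(2) + 8*log(3)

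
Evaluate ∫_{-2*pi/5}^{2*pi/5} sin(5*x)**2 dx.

Use the identity sin^2(5*x) = (1 - cos(10*x))/2.
An antiderivative is F(x) = x/2 - sin(10*x)/20.
Then F(2*pi/5) - F(-2*pi/5) = (pi/5) - (-pi/5) = 2*pi/5.

2*pi/5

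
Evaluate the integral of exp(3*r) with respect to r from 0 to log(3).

26/3

Let u = exp(r), so du = exp(r) dr. When r = 0, u = 1; when r = log(3), u = 3.
The integral becomes ∫ u**2 du from 1 to 3, with antiderivative u**3/3.
Back in r: F(r) = exp(3*r)/3.
Then F(log(3)) - F(0) = (9) - (1/3) = 26/3.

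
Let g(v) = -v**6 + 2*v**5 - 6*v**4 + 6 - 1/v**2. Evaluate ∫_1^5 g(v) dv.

By the power rule, an antiderivative is F(v) = -v**7/7 + v**6/3 - 6*v**5/5 + 6*v + 1/v.
Then F(5) - F(1) = (-1015579/105) - (629/105) = -338736/35.

-338736/35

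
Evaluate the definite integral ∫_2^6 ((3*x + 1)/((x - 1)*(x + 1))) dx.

Factor the denominator: x**2 - 1 = (x + 1)(x - 1).
Partial fractions: (3*x + 1)/((x - 1)*(x + 1)) = 1/(x + 1) + 2/(x - 1).
An antiderivative is F(x) = 2*log(x - 1) + log(x + 1).
Then F(6) - F(2) = (log(7) + 2*log(5)) - (log(3)) = -log(3) + log(7) + 2*log(5).

-log(3) + log(7) + 2*log(5)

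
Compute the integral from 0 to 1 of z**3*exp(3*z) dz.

Integrate by parts 3 times (u = z^3, dv = exp(3*z) dz).
An antiderivative is F(z) = (9*z**3 - 9*z**2 + 6*z - 2)*exp(3*z)/27.
Then F(1) - F(0) = (4*exp(3)/27) - (-2/27) = 2/27 + 4*exp(3)/27.

2/27 + 4*exp(3)/27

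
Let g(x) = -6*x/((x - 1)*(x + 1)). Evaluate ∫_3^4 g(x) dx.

Factor the denominator: x**2 - 1 = (x + 1)(x - 1).
Partial fractions: -6*x/((x - 1)*(x + 1)) = -3/(x + 1) - 3/(x - 1).
An antiderivative is F(x) = -3*log(x - 1) - 3*log(x + 1).
Then F(4) - F(3) = (-3*log(5) - 3*log(3)) - (-9*log(2)) = -3*log(5) - 3*log(3) + 9*log(2).

-3*log(5) - 3*log(3) + 9*log(2)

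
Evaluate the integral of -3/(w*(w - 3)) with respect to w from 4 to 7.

Factor the denominator: w**2 - 3*w = w(w - 3).
Partial fractions: -3/(w*(w - 3)) = 1/w - 1/(w - 3).
An antiderivative is F(w) = log(w) - log(w - 3).
Then F(7) - F(4) = (log(7/4)) - (log(4)) = log(7/16).

log(7/16)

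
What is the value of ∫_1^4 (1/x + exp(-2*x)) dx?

An antiderivative is F(x) = log(x) - exp(-2*x)/2.
Then F(4) - F(1) = (-exp(-8)/2 + 2*log(2)) - (-exp(-2)/2) = (-1 + exp(6) + 4*exp(8)*log(2))*exp(-8)/2.

(-1 + exp(6) + 4*exp(8)*log(2))*exp(-8)/2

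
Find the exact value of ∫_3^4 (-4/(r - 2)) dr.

-log(16)

An antiderivative is F(r) = -4*log(r - 2).
Then F(4) - F(3) = (-log(16)) - (0) = -log(16).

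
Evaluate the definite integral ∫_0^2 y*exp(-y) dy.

Integrate by parts once (u = y, dv = exp(-y) dy).
An antiderivative is F(y) = (-y - 1)*exp(-y).
Then F(2) - F(0) = (-3*exp(-2)) - (-1) = 1 - 3*exp(-2).

1 - 3*exp(-2)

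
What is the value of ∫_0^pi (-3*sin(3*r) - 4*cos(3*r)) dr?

-2

An antiderivative is F(r) = -4*sin(3*r)/3 + cos(3*r).
Then F(pi) - F(0) = (-1) - (1) = -2.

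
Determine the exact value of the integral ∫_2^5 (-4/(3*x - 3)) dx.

An antiderivative is F(x) = -4*log(3*x - 3)/3.
Then F(5) - F(2) = (-4*log(12)/3) - (-4*log(3)/3) = -8*log(2)/3.

-8*log(2)/3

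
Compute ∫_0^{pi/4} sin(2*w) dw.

An antiderivative is F(w) = -cos(2*w)/2.
Then F(pi/4) - F(0) = (0) - (-1/2) = 1/2.

1/2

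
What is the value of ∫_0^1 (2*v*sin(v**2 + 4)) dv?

Let u = v**2 + 4, so du = 2*v dv. When v = 0, u = 4; when v = 1, u = 5.
The integral becomes ∫ sin(u) du from 4 to 5, with antiderivative -cos(u).
Back in v: F(v) = -cos(v**2 + 4).
Then F(1) - F(0) = (-cos(5)) - (-cos(4)) = cos(4) - cos(5).

cos(4) - cos(5)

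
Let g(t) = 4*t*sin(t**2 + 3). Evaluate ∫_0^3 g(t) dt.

Let u = t**2 + 3, so du = 2*t dt. When t = 0, u = 3; when t = 3, u = 12.
The integral becomes 2·∫ sin(u) du from 3 to 12, with antiderivative -2*cos(u).
Back in t: F(t) = -2*cos(t**2 + 3).
Then F(3) - F(0) = (-2*cos(12)) - (-2*cos(3)) = 2*cos(3) - 2*cos(12).

2*cos(3) - 2*cos(12)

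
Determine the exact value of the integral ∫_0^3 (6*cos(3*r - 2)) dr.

2*sin(7) + 2*sin(2)

Let u = 3*r - 2, so du = 3 dr. When r = 0, u = -2; when r = 3, u = 7.
The integral becomes 2·∫ cos(u) du from -2 to 7, with antiderivative 2*sin(u).
Back in r: F(r) = 2*sin(3*r - 2).
Then F(3) - F(0) = (2*sin(7)) - (-2*sin(2)) = 2*sin(7) + 2*sin(2).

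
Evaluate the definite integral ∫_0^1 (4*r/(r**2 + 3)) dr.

Let u = r**2 + 3, so du = 2*r dr. When r = 0, u = 3; when r = 1, u = 4.
The integral becomes 2·∫ 1/u du from 3 to 4, with antiderivative 2*log(u).
Back in r: F(r) = 2*log(r**2 + 3).
Then F(1) - F(0) = (log(16)) - (log(9)) = log(16/9).

log(16/9)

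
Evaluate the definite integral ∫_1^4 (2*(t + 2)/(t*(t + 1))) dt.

Factor the denominator: t**2 + t = (t + 1)t.
Partial fractions: 2*(t + 2)/(t*(t + 1)) = -2/(t + 1) + 4/t.
An antiderivative is F(t) = 4*log(t) - 2*log(t + 1).
Then F(4) - F(1) = (-2*log(5) + 8*log(2)) - (-log(4)) = -2*log(5) + 10*log(2).

-2*log(5) + 10*log(2)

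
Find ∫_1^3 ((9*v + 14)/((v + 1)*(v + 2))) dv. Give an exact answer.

Factor the denominator: v**2 + 3*v + 2 = (v + 2)(v + 1).
Partial fractions: (9*v + 14)/((v + 1)*(v + 2)) = 4/(v + 2) + 5/(v + 1).
An antiderivative is F(v) = 5*log(v + 1) + 4*log(v + 2).
Then F(3) - F(1) = (4*log(5) + 10*log(2)) - (5*log(2) + 4*log(3)) = -4*log(3) + 5*log(2) + 4*log(5).

-4*log(3) + 5*log(2) + 4*log(5)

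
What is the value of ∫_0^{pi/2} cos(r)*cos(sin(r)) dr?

sin(1)

Let u = sin(r), so du = cos(r) dr. When r = 0, u = 0; when r = pi/2, u = 1.
The integral becomes ∫ cos(u) du from 0 to 1, with antiderivative sin(u).
Back in r: F(r) = sin(sin(r)).
Then F(pi/2) - F(0) = (sin(1)) - (0) = sin(1).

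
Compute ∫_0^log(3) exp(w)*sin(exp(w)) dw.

cos(1) - cos(3)

Let u = exp(w), so du = exp(w) dw. When w = 0, u = 1; when w = log(3), u = 3.
The integral becomes ∫ sin(u) du from 1 to 3, with antiderivative -cos(u).
Back in w: F(w) = -cos(exp(w)).
Then F(log(3)) - F(0) = (-cos(3)) - (-cos(1)) = cos(1) - cos(3).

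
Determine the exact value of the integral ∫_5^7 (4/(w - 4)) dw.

An antiderivative is F(w) = 4*log(w - 4).
Then F(7) - F(5) = (log(81)) - (0) = log(81).

log(81)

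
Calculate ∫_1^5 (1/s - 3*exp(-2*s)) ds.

-3*exp(-2)/2 + 3*exp(-10)/2 + log(5)

An antiderivative is F(s) = log(s) + 3*exp(-2*s)/2.
Then F(5) - F(1) = (3*exp(-10)/2 + log(5)) - (3*exp(-2)/2) = -3*exp(-2)/2 + 3*exp(-10)/2 + log(5).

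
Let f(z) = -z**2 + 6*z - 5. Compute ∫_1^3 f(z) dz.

16/3

By the power rule, an antiderivative is F(z) = -z**3/3 + 3*z**2 - 5*z.
Then F(3) - F(1) = (3) - (-7/3) = 16/3.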